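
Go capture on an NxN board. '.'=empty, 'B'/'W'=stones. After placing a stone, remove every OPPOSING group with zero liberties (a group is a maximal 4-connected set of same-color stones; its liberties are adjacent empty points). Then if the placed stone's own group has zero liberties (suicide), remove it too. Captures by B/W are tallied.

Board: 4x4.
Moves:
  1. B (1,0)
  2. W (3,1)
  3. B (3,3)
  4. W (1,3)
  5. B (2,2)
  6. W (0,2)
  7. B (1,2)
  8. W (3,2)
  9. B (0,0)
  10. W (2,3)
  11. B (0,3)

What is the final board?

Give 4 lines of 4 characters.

Answer: B.W.
B.BW
..BW
.WW.

Derivation:
Move 1: B@(1,0) -> caps B=0 W=0
Move 2: W@(3,1) -> caps B=0 W=0
Move 3: B@(3,3) -> caps B=0 W=0
Move 4: W@(1,3) -> caps B=0 W=0
Move 5: B@(2,2) -> caps B=0 W=0
Move 6: W@(0,2) -> caps B=0 W=0
Move 7: B@(1,2) -> caps B=0 W=0
Move 8: W@(3,2) -> caps B=0 W=0
Move 9: B@(0,0) -> caps B=0 W=0
Move 10: W@(2,3) -> caps B=0 W=1
Move 11: B@(0,3) -> caps B=0 W=1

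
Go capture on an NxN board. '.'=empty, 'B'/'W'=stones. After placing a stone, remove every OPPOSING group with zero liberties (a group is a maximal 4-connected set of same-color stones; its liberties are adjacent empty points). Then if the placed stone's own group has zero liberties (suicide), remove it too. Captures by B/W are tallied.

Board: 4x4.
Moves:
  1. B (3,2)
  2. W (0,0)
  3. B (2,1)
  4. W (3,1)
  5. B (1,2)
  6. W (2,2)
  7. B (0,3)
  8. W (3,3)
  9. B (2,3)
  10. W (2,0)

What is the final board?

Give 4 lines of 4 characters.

Answer: W..B
..B.
WBWB
.W.W

Derivation:
Move 1: B@(3,2) -> caps B=0 W=0
Move 2: W@(0,0) -> caps B=0 W=0
Move 3: B@(2,1) -> caps B=0 W=0
Move 4: W@(3,1) -> caps B=0 W=0
Move 5: B@(1,2) -> caps B=0 W=0
Move 6: W@(2,2) -> caps B=0 W=0
Move 7: B@(0,3) -> caps B=0 W=0
Move 8: W@(3,3) -> caps B=0 W=1
Move 9: B@(2,3) -> caps B=0 W=1
Move 10: W@(2,0) -> caps B=0 W=1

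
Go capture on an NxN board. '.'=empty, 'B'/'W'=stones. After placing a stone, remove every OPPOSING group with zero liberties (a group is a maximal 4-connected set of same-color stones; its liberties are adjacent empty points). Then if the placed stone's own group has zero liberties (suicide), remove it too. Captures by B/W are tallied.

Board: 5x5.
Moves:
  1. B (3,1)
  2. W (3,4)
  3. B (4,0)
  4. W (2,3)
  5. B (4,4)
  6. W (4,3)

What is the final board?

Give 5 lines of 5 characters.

Answer: .....
.....
...W.
.B..W
B..W.

Derivation:
Move 1: B@(3,1) -> caps B=0 W=0
Move 2: W@(3,4) -> caps B=0 W=0
Move 3: B@(4,0) -> caps B=0 W=0
Move 4: W@(2,3) -> caps B=0 W=0
Move 5: B@(4,4) -> caps B=0 W=0
Move 6: W@(4,3) -> caps B=0 W=1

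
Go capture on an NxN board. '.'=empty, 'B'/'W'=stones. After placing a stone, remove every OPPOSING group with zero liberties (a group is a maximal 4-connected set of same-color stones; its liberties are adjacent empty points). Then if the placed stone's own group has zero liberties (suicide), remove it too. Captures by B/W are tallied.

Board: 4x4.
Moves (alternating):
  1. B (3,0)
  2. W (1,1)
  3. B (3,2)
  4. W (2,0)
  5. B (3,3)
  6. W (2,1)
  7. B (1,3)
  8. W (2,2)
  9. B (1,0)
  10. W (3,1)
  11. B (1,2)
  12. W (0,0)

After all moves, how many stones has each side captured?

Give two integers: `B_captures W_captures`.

Move 1: B@(3,0) -> caps B=0 W=0
Move 2: W@(1,1) -> caps B=0 W=0
Move 3: B@(3,2) -> caps B=0 W=0
Move 4: W@(2,0) -> caps B=0 W=0
Move 5: B@(3,3) -> caps B=0 W=0
Move 6: W@(2,1) -> caps B=0 W=0
Move 7: B@(1,3) -> caps B=0 W=0
Move 8: W@(2,2) -> caps B=0 W=0
Move 9: B@(1,0) -> caps B=0 W=0
Move 10: W@(3,1) -> caps B=0 W=1
Move 11: B@(1,2) -> caps B=0 W=1
Move 12: W@(0,0) -> caps B=0 W=2

Answer: 0 2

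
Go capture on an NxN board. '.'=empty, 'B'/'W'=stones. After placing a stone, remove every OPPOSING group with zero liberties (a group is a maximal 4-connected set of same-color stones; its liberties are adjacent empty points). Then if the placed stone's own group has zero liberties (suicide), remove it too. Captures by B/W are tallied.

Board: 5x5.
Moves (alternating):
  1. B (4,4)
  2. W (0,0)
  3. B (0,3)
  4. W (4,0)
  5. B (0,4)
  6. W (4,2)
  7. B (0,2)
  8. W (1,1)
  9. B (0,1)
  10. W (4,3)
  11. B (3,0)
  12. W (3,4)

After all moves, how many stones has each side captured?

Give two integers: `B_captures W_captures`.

Answer: 0 1

Derivation:
Move 1: B@(4,4) -> caps B=0 W=0
Move 2: W@(0,0) -> caps B=0 W=0
Move 3: B@(0,3) -> caps B=0 W=0
Move 4: W@(4,0) -> caps B=0 W=0
Move 5: B@(0,4) -> caps B=0 W=0
Move 6: W@(4,2) -> caps B=0 W=0
Move 7: B@(0,2) -> caps B=0 W=0
Move 8: W@(1,1) -> caps B=0 W=0
Move 9: B@(0,1) -> caps B=0 W=0
Move 10: W@(4,3) -> caps B=0 W=0
Move 11: B@(3,0) -> caps B=0 W=0
Move 12: W@(3,4) -> caps B=0 W=1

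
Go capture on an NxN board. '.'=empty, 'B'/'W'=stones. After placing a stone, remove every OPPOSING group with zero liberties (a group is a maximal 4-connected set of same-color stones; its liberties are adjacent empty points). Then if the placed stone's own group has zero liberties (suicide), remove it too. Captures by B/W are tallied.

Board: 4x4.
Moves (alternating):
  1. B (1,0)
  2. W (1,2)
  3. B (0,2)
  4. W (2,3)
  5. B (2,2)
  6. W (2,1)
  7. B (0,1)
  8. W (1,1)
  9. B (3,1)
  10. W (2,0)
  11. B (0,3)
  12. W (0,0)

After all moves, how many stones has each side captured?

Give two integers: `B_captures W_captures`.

Answer: 0 1

Derivation:
Move 1: B@(1,0) -> caps B=0 W=0
Move 2: W@(1,2) -> caps B=0 W=0
Move 3: B@(0,2) -> caps B=0 W=0
Move 4: W@(2,3) -> caps B=0 W=0
Move 5: B@(2,2) -> caps B=0 W=0
Move 6: W@(2,1) -> caps B=0 W=0
Move 7: B@(0,1) -> caps B=0 W=0
Move 8: W@(1,1) -> caps B=0 W=0
Move 9: B@(3,1) -> caps B=0 W=0
Move 10: W@(2,0) -> caps B=0 W=0
Move 11: B@(0,3) -> caps B=0 W=0
Move 12: W@(0,0) -> caps B=0 W=1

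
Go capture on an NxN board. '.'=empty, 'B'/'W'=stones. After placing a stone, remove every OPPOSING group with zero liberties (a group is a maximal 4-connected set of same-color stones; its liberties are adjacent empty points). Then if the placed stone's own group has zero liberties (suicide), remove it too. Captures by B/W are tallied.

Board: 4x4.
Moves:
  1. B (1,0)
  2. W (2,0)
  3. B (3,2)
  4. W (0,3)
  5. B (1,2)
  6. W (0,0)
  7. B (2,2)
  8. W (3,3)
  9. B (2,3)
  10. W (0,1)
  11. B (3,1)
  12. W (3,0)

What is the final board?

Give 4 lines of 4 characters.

Answer: WW.W
B.B.
W.BB
WBB.

Derivation:
Move 1: B@(1,0) -> caps B=0 W=0
Move 2: W@(2,0) -> caps B=0 W=0
Move 3: B@(3,2) -> caps B=0 W=0
Move 4: W@(0,3) -> caps B=0 W=0
Move 5: B@(1,2) -> caps B=0 W=0
Move 6: W@(0,0) -> caps B=0 W=0
Move 7: B@(2,2) -> caps B=0 W=0
Move 8: W@(3,3) -> caps B=0 W=0
Move 9: B@(2,3) -> caps B=1 W=0
Move 10: W@(0,1) -> caps B=1 W=0
Move 11: B@(3,1) -> caps B=1 W=0
Move 12: W@(3,0) -> caps B=1 W=0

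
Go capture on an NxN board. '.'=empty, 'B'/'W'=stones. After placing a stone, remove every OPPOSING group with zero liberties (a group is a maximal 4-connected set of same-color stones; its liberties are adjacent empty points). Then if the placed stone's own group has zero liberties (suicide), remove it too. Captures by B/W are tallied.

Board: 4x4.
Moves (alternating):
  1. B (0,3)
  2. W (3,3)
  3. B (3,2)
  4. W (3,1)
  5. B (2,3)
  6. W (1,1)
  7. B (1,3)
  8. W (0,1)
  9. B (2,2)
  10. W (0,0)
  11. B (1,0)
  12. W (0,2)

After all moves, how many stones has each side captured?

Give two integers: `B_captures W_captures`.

Answer: 1 0

Derivation:
Move 1: B@(0,3) -> caps B=0 W=0
Move 2: W@(3,3) -> caps B=0 W=0
Move 3: B@(3,2) -> caps B=0 W=0
Move 4: W@(3,1) -> caps B=0 W=0
Move 5: B@(2,3) -> caps B=1 W=0
Move 6: W@(1,1) -> caps B=1 W=0
Move 7: B@(1,3) -> caps B=1 W=0
Move 8: W@(0,1) -> caps B=1 W=0
Move 9: B@(2,2) -> caps B=1 W=0
Move 10: W@(0,0) -> caps B=1 W=0
Move 11: B@(1,0) -> caps B=1 W=0
Move 12: W@(0,2) -> caps B=1 W=0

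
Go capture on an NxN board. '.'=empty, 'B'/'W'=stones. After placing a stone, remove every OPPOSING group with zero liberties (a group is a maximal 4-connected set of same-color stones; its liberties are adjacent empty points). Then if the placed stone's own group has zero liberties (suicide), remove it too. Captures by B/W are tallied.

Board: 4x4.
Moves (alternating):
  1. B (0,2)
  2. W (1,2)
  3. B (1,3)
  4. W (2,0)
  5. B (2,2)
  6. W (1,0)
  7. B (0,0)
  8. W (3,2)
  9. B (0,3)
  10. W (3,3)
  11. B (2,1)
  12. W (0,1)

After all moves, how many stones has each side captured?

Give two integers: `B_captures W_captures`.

Move 1: B@(0,2) -> caps B=0 W=0
Move 2: W@(1,2) -> caps B=0 W=0
Move 3: B@(1,3) -> caps B=0 W=0
Move 4: W@(2,0) -> caps B=0 W=0
Move 5: B@(2,2) -> caps B=0 W=0
Move 6: W@(1,0) -> caps B=0 W=0
Move 7: B@(0,0) -> caps B=0 W=0
Move 8: W@(3,2) -> caps B=0 W=0
Move 9: B@(0,3) -> caps B=0 W=0
Move 10: W@(3,3) -> caps B=0 W=0
Move 11: B@(2,1) -> caps B=0 W=0
Move 12: W@(0,1) -> caps B=0 W=1

Answer: 0 1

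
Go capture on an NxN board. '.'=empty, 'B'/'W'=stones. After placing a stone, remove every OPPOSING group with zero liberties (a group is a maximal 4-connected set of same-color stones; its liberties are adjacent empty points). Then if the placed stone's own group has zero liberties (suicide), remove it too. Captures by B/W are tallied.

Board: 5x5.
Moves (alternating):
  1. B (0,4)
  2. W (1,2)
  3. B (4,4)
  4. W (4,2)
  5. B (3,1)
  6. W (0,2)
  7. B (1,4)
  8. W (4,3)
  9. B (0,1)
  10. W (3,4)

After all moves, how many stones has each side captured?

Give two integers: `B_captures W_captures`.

Answer: 0 1

Derivation:
Move 1: B@(0,4) -> caps B=0 W=0
Move 2: W@(1,2) -> caps B=0 W=0
Move 3: B@(4,4) -> caps B=0 W=0
Move 4: W@(4,2) -> caps B=0 W=0
Move 5: B@(3,1) -> caps B=0 W=0
Move 6: W@(0,2) -> caps B=0 W=0
Move 7: B@(1,4) -> caps B=0 W=0
Move 8: W@(4,3) -> caps B=0 W=0
Move 9: B@(0,1) -> caps B=0 W=0
Move 10: W@(3,4) -> caps B=0 W=1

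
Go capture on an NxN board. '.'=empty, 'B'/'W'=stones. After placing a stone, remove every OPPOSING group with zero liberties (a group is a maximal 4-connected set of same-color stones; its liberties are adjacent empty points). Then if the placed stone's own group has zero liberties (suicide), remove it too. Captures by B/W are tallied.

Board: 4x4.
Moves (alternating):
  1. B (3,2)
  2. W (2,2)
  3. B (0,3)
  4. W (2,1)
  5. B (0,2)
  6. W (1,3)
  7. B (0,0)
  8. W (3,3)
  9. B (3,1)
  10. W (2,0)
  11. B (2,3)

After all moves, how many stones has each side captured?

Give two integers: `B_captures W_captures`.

Move 1: B@(3,2) -> caps B=0 W=0
Move 2: W@(2,2) -> caps B=0 W=0
Move 3: B@(0,3) -> caps B=0 W=0
Move 4: W@(2,1) -> caps B=0 W=0
Move 5: B@(0,2) -> caps B=0 W=0
Move 6: W@(1,3) -> caps B=0 W=0
Move 7: B@(0,0) -> caps B=0 W=0
Move 8: W@(3,3) -> caps B=0 W=0
Move 9: B@(3,1) -> caps B=0 W=0
Move 10: W@(2,0) -> caps B=0 W=0
Move 11: B@(2,3) -> caps B=1 W=0

Answer: 1 0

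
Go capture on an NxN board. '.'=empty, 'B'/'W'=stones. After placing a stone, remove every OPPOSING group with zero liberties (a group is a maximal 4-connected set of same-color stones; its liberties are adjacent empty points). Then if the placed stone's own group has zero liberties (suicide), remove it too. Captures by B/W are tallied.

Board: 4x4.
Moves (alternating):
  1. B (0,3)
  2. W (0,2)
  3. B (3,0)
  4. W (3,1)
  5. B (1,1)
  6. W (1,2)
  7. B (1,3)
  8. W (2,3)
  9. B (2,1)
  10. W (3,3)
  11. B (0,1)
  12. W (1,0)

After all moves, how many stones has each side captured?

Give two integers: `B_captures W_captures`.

Move 1: B@(0,3) -> caps B=0 W=0
Move 2: W@(0,2) -> caps B=0 W=0
Move 3: B@(3,0) -> caps B=0 W=0
Move 4: W@(3,1) -> caps B=0 W=0
Move 5: B@(1,1) -> caps B=0 W=0
Move 6: W@(1,2) -> caps B=0 W=0
Move 7: B@(1,3) -> caps B=0 W=0
Move 8: W@(2,3) -> caps B=0 W=2
Move 9: B@(2,1) -> caps B=0 W=2
Move 10: W@(3,3) -> caps B=0 W=2
Move 11: B@(0,1) -> caps B=0 W=2
Move 12: W@(1,0) -> caps B=0 W=2

Answer: 0 2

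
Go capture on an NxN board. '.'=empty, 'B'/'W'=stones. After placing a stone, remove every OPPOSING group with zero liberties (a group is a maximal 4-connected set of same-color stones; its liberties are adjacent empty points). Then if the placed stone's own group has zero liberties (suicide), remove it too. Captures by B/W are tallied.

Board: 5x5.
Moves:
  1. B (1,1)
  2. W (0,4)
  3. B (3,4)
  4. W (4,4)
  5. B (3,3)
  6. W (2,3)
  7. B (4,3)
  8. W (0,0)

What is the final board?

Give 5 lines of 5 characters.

Move 1: B@(1,1) -> caps B=0 W=0
Move 2: W@(0,4) -> caps B=0 W=0
Move 3: B@(3,4) -> caps B=0 W=0
Move 4: W@(4,4) -> caps B=0 W=0
Move 5: B@(3,3) -> caps B=0 W=0
Move 6: W@(2,3) -> caps B=0 W=0
Move 7: B@(4,3) -> caps B=1 W=0
Move 8: W@(0,0) -> caps B=1 W=0

Answer: W...W
.B...
...W.
...BB
...B.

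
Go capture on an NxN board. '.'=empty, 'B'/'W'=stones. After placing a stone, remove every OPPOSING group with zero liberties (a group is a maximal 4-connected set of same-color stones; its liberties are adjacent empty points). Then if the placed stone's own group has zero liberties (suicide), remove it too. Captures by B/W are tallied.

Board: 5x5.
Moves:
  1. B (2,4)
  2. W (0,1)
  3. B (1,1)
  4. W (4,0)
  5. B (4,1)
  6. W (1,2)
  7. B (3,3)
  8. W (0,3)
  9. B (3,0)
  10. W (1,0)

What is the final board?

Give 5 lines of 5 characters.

Move 1: B@(2,4) -> caps B=0 W=0
Move 2: W@(0,1) -> caps B=0 W=0
Move 3: B@(1,1) -> caps B=0 W=0
Move 4: W@(4,0) -> caps B=0 W=0
Move 5: B@(4,1) -> caps B=0 W=0
Move 6: W@(1,2) -> caps B=0 W=0
Move 7: B@(3,3) -> caps B=0 W=0
Move 8: W@(0,3) -> caps B=0 W=0
Move 9: B@(3,0) -> caps B=1 W=0
Move 10: W@(1,0) -> caps B=1 W=0

Answer: .W.W.
WBW..
....B
B..B.
.B...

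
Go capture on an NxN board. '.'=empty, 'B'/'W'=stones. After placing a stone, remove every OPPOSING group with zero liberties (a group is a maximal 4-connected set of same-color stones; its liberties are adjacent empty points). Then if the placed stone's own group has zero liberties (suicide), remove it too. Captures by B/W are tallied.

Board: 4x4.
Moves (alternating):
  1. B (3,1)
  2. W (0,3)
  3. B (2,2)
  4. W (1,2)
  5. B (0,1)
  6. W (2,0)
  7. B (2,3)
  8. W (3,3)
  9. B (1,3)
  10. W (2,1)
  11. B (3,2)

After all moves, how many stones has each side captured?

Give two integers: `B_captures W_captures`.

Move 1: B@(3,1) -> caps B=0 W=0
Move 2: W@(0,3) -> caps B=0 W=0
Move 3: B@(2,2) -> caps B=0 W=0
Move 4: W@(1,2) -> caps B=0 W=0
Move 5: B@(0,1) -> caps B=0 W=0
Move 6: W@(2,0) -> caps B=0 W=0
Move 7: B@(2,3) -> caps B=0 W=0
Move 8: W@(3,3) -> caps B=0 W=0
Move 9: B@(1,3) -> caps B=0 W=0
Move 10: W@(2,1) -> caps B=0 W=0
Move 11: B@(3,2) -> caps B=1 W=0

Answer: 1 0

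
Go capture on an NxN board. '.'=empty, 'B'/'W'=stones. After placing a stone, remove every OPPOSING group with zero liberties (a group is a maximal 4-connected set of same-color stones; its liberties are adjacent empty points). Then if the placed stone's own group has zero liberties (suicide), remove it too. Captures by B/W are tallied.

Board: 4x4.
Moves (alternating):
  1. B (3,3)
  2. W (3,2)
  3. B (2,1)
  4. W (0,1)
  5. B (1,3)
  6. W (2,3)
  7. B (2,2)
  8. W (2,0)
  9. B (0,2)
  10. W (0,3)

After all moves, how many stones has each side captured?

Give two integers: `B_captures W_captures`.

Answer: 0 1

Derivation:
Move 1: B@(3,3) -> caps B=0 W=0
Move 2: W@(3,2) -> caps B=0 W=0
Move 3: B@(2,1) -> caps B=0 W=0
Move 4: W@(0,1) -> caps B=0 W=0
Move 5: B@(1,3) -> caps B=0 W=0
Move 6: W@(2,3) -> caps B=0 W=1
Move 7: B@(2,2) -> caps B=0 W=1
Move 8: W@(2,0) -> caps B=0 W=1
Move 9: B@(0,2) -> caps B=0 W=1
Move 10: W@(0,3) -> caps B=0 W=1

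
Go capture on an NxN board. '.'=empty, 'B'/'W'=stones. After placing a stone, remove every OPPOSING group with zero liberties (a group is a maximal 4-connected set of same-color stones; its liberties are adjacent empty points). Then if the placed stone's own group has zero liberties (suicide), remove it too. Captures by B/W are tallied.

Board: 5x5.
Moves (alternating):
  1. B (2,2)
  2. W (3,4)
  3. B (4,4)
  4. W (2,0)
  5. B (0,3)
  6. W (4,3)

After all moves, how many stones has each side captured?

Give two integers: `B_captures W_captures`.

Answer: 0 1

Derivation:
Move 1: B@(2,2) -> caps B=0 W=0
Move 2: W@(3,4) -> caps B=0 W=0
Move 3: B@(4,4) -> caps B=0 W=0
Move 4: W@(2,0) -> caps B=0 W=0
Move 5: B@(0,3) -> caps B=0 W=0
Move 6: W@(4,3) -> caps B=0 W=1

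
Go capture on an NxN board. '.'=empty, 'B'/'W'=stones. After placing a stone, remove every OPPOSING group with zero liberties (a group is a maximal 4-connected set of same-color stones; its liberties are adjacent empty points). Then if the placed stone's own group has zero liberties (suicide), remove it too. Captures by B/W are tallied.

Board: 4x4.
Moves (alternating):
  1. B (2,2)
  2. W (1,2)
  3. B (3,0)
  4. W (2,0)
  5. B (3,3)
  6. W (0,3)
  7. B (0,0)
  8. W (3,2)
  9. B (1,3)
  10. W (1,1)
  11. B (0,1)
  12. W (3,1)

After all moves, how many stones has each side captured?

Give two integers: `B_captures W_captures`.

Move 1: B@(2,2) -> caps B=0 W=0
Move 2: W@(1,2) -> caps B=0 W=0
Move 3: B@(3,0) -> caps B=0 W=0
Move 4: W@(2,0) -> caps B=0 W=0
Move 5: B@(3,3) -> caps B=0 W=0
Move 6: W@(0,3) -> caps B=0 W=0
Move 7: B@(0,0) -> caps B=0 W=0
Move 8: W@(3,2) -> caps B=0 W=0
Move 9: B@(1,3) -> caps B=0 W=0
Move 10: W@(1,1) -> caps B=0 W=0
Move 11: B@(0,1) -> caps B=0 W=0
Move 12: W@(3,1) -> caps B=0 W=1

Answer: 0 1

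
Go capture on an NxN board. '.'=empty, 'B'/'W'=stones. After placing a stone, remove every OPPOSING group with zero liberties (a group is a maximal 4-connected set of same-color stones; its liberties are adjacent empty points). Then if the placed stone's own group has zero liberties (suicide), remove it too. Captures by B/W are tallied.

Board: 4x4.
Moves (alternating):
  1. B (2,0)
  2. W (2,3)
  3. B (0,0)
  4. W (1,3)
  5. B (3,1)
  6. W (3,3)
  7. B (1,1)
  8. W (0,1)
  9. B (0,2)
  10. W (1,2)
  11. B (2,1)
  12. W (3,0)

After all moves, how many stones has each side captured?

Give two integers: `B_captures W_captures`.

Answer: 1 0

Derivation:
Move 1: B@(2,0) -> caps B=0 W=0
Move 2: W@(2,3) -> caps B=0 W=0
Move 3: B@(0,0) -> caps B=0 W=0
Move 4: W@(1,3) -> caps B=0 W=0
Move 5: B@(3,1) -> caps B=0 W=0
Move 6: W@(3,3) -> caps B=0 W=0
Move 7: B@(1,1) -> caps B=0 W=0
Move 8: W@(0,1) -> caps B=0 W=0
Move 9: B@(0,2) -> caps B=1 W=0
Move 10: W@(1,2) -> caps B=1 W=0
Move 11: B@(2,1) -> caps B=1 W=0
Move 12: W@(3,0) -> caps B=1 W=0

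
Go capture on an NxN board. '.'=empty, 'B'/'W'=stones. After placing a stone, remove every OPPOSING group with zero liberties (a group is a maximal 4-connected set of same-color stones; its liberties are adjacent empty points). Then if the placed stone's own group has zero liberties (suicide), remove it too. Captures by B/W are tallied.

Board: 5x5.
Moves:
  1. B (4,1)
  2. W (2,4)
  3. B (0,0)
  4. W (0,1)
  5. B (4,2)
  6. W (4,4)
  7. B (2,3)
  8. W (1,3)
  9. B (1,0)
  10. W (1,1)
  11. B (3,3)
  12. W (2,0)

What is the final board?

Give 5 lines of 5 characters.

Answer: .W...
.W.W.
W..BW
...B.
.BB.W

Derivation:
Move 1: B@(4,1) -> caps B=0 W=0
Move 2: W@(2,4) -> caps B=0 W=0
Move 3: B@(0,0) -> caps B=0 W=0
Move 4: W@(0,1) -> caps B=0 W=0
Move 5: B@(4,2) -> caps B=0 W=0
Move 6: W@(4,4) -> caps B=0 W=0
Move 7: B@(2,3) -> caps B=0 W=0
Move 8: W@(1,3) -> caps B=0 W=0
Move 9: B@(1,0) -> caps B=0 W=0
Move 10: W@(1,1) -> caps B=0 W=0
Move 11: B@(3,3) -> caps B=0 W=0
Move 12: W@(2,0) -> caps B=0 W=2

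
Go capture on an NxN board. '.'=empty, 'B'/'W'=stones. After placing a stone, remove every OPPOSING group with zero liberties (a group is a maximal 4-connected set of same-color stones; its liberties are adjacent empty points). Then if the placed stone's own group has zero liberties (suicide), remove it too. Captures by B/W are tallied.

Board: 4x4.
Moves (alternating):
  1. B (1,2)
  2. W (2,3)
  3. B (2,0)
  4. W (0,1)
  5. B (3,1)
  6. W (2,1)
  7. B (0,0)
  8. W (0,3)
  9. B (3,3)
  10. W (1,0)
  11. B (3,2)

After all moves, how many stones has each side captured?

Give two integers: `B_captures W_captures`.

Answer: 0 1

Derivation:
Move 1: B@(1,2) -> caps B=0 W=0
Move 2: W@(2,3) -> caps B=0 W=0
Move 3: B@(2,0) -> caps B=0 W=0
Move 4: W@(0,1) -> caps B=0 W=0
Move 5: B@(3,1) -> caps B=0 W=0
Move 6: W@(2,1) -> caps B=0 W=0
Move 7: B@(0,0) -> caps B=0 W=0
Move 8: W@(0,3) -> caps B=0 W=0
Move 9: B@(3,3) -> caps B=0 W=0
Move 10: W@(1,0) -> caps B=0 W=1
Move 11: B@(3,2) -> caps B=0 W=1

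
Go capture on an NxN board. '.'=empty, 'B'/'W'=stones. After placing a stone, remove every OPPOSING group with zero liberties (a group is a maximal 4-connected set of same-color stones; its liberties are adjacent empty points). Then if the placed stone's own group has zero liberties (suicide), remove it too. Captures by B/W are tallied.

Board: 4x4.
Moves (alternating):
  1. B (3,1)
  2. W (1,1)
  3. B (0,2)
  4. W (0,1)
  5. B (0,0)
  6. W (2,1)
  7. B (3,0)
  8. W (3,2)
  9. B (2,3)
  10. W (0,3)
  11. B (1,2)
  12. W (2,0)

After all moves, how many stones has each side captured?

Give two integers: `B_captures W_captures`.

Move 1: B@(3,1) -> caps B=0 W=0
Move 2: W@(1,1) -> caps B=0 W=0
Move 3: B@(0,2) -> caps B=0 W=0
Move 4: W@(0,1) -> caps B=0 W=0
Move 5: B@(0,0) -> caps B=0 W=0
Move 6: W@(2,1) -> caps B=0 W=0
Move 7: B@(3,0) -> caps B=0 W=0
Move 8: W@(3,2) -> caps B=0 W=0
Move 9: B@(2,3) -> caps B=0 W=0
Move 10: W@(0,3) -> caps B=0 W=0
Move 11: B@(1,2) -> caps B=0 W=0
Move 12: W@(2,0) -> caps B=0 W=2

Answer: 0 2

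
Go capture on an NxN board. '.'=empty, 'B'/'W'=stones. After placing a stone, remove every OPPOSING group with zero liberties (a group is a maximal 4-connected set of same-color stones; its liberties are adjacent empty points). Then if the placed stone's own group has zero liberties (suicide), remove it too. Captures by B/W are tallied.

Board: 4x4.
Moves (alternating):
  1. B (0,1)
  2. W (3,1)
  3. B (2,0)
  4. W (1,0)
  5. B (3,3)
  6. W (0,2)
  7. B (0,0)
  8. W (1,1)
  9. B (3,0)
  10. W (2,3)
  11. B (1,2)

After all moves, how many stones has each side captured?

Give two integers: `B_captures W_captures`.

Move 1: B@(0,1) -> caps B=0 W=0
Move 2: W@(3,1) -> caps B=0 W=0
Move 3: B@(2,0) -> caps B=0 W=0
Move 4: W@(1,0) -> caps B=0 W=0
Move 5: B@(3,3) -> caps B=0 W=0
Move 6: W@(0,2) -> caps B=0 W=0
Move 7: B@(0,0) -> caps B=0 W=0
Move 8: W@(1,1) -> caps B=0 W=2
Move 9: B@(3,0) -> caps B=0 W=2
Move 10: W@(2,3) -> caps B=0 W=2
Move 11: B@(1,2) -> caps B=0 W=2

Answer: 0 2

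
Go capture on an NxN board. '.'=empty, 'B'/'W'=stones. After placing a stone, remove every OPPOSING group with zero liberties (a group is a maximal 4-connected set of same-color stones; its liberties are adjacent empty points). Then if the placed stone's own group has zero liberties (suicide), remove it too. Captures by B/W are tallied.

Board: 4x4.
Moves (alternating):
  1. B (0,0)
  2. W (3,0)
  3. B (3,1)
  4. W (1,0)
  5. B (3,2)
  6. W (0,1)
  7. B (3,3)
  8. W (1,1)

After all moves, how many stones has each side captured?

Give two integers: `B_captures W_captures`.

Answer: 0 1

Derivation:
Move 1: B@(0,0) -> caps B=0 W=0
Move 2: W@(3,0) -> caps B=0 W=0
Move 3: B@(3,1) -> caps B=0 W=0
Move 4: W@(1,0) -> caps B=0 W=0
Move 5: B@(3,2) -> caps B=0 W=0
Move 6: W@(0,1) -> caps B=0 W=1
Move 7: B@(3,3) -> caps B=0 W=1
Move 8: W@(1,1) -> caps B=0 W=1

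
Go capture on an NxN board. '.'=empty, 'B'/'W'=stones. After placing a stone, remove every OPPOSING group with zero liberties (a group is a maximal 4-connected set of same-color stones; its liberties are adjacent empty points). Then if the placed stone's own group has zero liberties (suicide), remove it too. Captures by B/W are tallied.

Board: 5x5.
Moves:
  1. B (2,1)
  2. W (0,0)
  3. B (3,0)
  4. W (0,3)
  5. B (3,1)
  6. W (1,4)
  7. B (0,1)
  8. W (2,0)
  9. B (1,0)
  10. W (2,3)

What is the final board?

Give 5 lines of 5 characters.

Answer: .B.W.
B...W
.B.W.
BB...
.....

Derivation:
Move 1: B@(2,1) -> caps B=0 W=0
Move 2: W@(0,0) -> caps B=0 W=0
Move 3: B@(3,0) -> caps B=0 W=0
Move 4: W@(0,3) -> caps B=0 W=0
Move 5: B@(3,1) -> caps B=0 W=0
Move 6: W@(1,4) -> caps B=0 W=0
Move 7: B@(0,1) -> caps B=0 W=0
Move 8: W@(2,0) -> caps B=0 W=0
Move 9: B@(1,0) -> caps B=2 W=0
Move 10: W@(2,3) -> caps B=2 W=0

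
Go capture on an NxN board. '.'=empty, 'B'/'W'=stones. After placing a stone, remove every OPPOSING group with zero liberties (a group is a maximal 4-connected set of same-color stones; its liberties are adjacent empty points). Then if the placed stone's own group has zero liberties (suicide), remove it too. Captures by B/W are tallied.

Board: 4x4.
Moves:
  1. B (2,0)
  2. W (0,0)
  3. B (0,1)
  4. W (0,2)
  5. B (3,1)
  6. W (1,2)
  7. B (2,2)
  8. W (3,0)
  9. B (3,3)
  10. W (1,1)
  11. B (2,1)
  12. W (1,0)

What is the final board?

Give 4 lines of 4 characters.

Answer: W.W.
WWW.
BBB.
.B.B

Derivation:
Move 1: B@(2,0) -> caps B=0 W=0
Move 2: W@(0,0) -> caps B=0 W=0
Move 3: B@(0,1) -> caps B=0 W=0
Move 4: W@(0,2) -> caps B=0 W=0
Move 5: B@(3,1) -> caps B=0 W=0
Move 6: W@(1,2) -> caps B=0 W=0
Move 7: B@(2,2) -> caps B=0 W=0
Move 8: W@(3,0) -> caps B=0 W=0
Move 9: B@(3,3) -> caps B=0 W=0
Move 10: W@(1,1) -> caps B=0 W=1
Move 11: B@(2,1) -> caps B=0 W=1
Move 12: W@(1,0) -> caps B=0 W=1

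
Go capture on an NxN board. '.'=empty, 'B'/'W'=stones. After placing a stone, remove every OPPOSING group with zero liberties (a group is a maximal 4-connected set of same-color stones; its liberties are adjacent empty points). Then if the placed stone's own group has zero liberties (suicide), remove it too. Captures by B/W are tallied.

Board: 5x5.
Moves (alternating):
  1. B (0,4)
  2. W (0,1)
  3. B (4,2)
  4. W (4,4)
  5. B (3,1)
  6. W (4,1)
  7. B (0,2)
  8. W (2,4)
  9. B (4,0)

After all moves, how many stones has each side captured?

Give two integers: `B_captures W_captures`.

Move 1: B@(0,4) -> caps B=0 W=0
Move 2: W@(0,1) -> caps B=0 W=0
Move 3: B@(4,2) -> caps B=0 W=0
Move 4: W@(4,4) -> caps B=0 W=0
Move 5: B@(3,1) -> caps B=0 W=0
Move 6: W@(4,1) -> caps B=0 W=0
Move 7: B@(0,2) -> caps B=0 W=0
Move 8: W@(2,4) -> caps B=0 W=0
Move 9: B@(4,0) -> caps B=1 W=0

Answer: 1 0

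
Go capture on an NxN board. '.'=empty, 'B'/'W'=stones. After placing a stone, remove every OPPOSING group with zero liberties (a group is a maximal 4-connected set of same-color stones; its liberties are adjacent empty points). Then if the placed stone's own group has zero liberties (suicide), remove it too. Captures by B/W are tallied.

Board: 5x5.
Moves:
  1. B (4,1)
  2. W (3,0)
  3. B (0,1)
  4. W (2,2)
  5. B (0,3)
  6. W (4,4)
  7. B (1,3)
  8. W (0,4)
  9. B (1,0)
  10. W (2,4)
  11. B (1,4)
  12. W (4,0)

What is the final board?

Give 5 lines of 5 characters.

Move 1: B@(4,1) -> caps B=0 W=0
Move 2: W@(3,0) -> caps B=0 W=0
Move 3: B@(0,1) -> caps B=0 W=0
Move 4: W@(2,2) -> caps B=0 W=0
Move 5: B@(0,3) -> caps B=0 W=0
Move 6: W@(4,4) -> caps B=0 W=0
Move 7: B@(1,3) -> caps B=0 W=0
Move 8: W@(0,4) -> caps B=0 W=0
Move 9: B@(1,0) -> caps B=0 W=0
Move 10: W@(2,4) -> caps B=0 W=0
Move 11: B@(1,4) -> caps B=1 W=0
Move 12: W@(4,0) -> caps B=1 W=0

Answer: .B.B.
B..BB
..W.W
W....
WB..W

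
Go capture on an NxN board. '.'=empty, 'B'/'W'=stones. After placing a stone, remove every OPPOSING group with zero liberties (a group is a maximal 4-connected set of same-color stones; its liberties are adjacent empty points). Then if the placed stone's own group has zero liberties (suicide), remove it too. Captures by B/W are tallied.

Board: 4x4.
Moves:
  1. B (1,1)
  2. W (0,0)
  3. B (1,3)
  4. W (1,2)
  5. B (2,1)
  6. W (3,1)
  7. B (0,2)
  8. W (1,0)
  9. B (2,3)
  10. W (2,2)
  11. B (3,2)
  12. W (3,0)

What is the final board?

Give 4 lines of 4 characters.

Answer: W.B.
WB.B
.B.B
WWB.

Derivation:
Move 1: B@(1,1) -> caps B=0 W=0
Move 2: W@(0,0) -> caps B=0 W=0
Move 3: B@(1,3) -> caps B=0 W=0
Move 4: W@(1,2) -> caps B=0 W=0
Move 5: B@(2,1) -> caps B=0 W=0
Move 6: W@(3,1) -> caps B=0 W=0
Move 7: B@(0,2) -> caps B=0 W=0
Move 8: W@(1,0) -> caps B=0 W=0
Move 9: B@(2,3) -> caps B=0 W=0
Move 10: W@(2,2) -> caps B=0 W=0
Move 11: B@(3,2) -> caps B=2 W=0
Move 12: W@(3,0) -> caps B=2 W=0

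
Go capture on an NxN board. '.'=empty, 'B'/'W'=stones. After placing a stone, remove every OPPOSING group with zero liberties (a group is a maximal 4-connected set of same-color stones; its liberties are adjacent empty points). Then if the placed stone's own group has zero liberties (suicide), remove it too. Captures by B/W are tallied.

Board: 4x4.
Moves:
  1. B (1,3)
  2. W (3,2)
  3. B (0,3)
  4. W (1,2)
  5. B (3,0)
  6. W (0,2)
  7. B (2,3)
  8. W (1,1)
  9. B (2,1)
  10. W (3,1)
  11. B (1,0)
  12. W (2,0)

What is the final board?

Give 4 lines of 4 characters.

Answer: ..WB
BWWB
WB.B
.WW.

Derivation:
Move 1: B@(1,3) -> caps B=0 W=0
Move 2: W@(3,2) -> caps B=0 W=0
Move 3: B@(0,3) -> caps B=0 W=0
Move 4: W@(1,2) -> caps B=0 W=0
Move 5: B@(3,0) -> caps B=0 W=0
Move 6: W@(0,2) -> caps B=0 W=0
Move 7: B@(2,3) -> caps B=0 W=0
Move 8: W@(1,1) -> caps B=0 W=0
Move 9: B@(2,1) -> caps B=0 W=0
Move 10: W@(3,1) -> caps B=0 W=0
Move 11: B@(1,0) -> caps B=0 W=0
Move 12: W@(2,0) -> caps B=0 W=1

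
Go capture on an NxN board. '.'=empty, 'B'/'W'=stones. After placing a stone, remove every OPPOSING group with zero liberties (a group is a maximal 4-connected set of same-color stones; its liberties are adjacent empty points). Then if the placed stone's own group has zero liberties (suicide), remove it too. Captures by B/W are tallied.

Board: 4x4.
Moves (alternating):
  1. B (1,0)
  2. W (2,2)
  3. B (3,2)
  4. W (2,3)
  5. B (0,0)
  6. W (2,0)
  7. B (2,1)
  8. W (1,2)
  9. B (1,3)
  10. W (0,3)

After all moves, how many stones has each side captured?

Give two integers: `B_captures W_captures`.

Move 1: B@(1,0) -> caps B=0 W=0
Move 2: W@(2,2) -> caps B=0 W=0
Move 3: B@(3,2) -> caps B=0 W=0
Move 4: W@(2,3) -> caps B=0 W=0
Move 5: B@(0,0) -> caps B=0 W=0
Move 6: W@(2,0) -> caps B=0 W=0
Move 7: B@(2,1) -> caps B=0 W=0
Move 8: W@(1,2) -> caps B=0 W=0
Move 9: B@(1,3) -> caps B=0 W=0
Move 10: W@(0,3) -> caps B=0 W=1

Answer: 0 1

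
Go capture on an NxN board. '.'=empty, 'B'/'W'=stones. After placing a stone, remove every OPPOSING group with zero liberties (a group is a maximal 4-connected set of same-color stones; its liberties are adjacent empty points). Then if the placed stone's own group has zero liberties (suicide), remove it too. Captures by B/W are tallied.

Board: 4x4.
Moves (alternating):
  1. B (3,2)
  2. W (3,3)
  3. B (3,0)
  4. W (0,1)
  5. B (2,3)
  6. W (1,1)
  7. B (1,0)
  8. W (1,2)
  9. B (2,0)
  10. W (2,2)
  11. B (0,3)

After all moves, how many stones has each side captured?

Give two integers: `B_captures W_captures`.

Move 1: B@(3,2) -> caps B=0 W=0
Move 2: W@(3,3) -> caps B=0 W=0
Move 3: B@(3,0) -> caps B=0 W=0
Move 4: W@(0,1) -> caps B=0 W=0
Move 5: B@(2,3) -> caps B=1 W=0
Move 6: W@(1,1) -> caps B=1 W=0
Move 7: B@(1,0) -> caps B=1 W=0
Move 8: W@(1,2) -> caps B=1 W=0
Move 9: B@(2,0) -> caps B=1 W=0
Move 10: W@(2,2) -> caps B=1 W=0
Move 11: B@(0,3) -> caps B=1 W=0

Answer: 1 0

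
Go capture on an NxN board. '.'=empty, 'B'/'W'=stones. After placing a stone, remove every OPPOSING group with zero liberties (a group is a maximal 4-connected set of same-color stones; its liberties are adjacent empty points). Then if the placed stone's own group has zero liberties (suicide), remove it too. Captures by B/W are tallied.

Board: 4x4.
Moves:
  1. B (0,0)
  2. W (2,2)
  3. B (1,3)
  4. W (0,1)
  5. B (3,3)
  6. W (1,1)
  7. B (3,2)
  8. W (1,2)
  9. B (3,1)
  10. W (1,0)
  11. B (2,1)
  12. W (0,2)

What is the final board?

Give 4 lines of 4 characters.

Answer: .WW.
WWWB
.BW.
.BBB

Derivation:
Move 1: B@(0,0) -> caps B=0 W=0
Move 2: W@(2,2) -> caps B=0 W=0
Move 3: B@(1,3) -> caps B=0 W=0
Move 4: W@(0,1) -> caps B=0 W=0
Move 5: B@(3,3) -> caps B=0 W=0
Move 6: W@(1,1) -> caps B=0 W=0
Move 7: B@(3,2) -> caps B=0 W=0
Move 8: W@(1,2) -> caps B=0 W=0
Move 9: B@(3,1) -> caps B=0 W=0
Move 10: W@(1,0) -> caps B=0 W=1
Move 11: B@(2,1) -> caps B=0 W=1
Move 12: W@(0,2) -> caps B=0 W=1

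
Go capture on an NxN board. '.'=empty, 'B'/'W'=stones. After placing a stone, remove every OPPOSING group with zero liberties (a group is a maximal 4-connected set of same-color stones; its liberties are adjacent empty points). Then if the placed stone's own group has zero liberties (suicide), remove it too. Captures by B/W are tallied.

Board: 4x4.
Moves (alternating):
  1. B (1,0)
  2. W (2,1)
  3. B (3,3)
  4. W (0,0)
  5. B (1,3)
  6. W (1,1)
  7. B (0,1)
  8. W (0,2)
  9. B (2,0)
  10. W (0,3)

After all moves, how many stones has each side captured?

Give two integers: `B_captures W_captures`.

Answer: 1 0

Derivation:
Move 1: B@(1,0) -> caps B=0 W=0
Move 2: W@(2,1) -> caps B=0 W=0
Move 3: B@(3,3) -> caps B=0 W=0
Move 4: W@(0,0) -> caps B=0 W=0
Move 5: B@(1,3) -> caps B=0 W=0
Move 6: W@(1,1) -> caps B=0 W=0
Move 7: B@(0,1) -> caps B=1 W=0
Move 8: W@(0,2) -> caps B=1 W=0
Move 9: B@(2,0) -> caps B=1 W=0
Move 10: W@(0,3) -> caps B=1 W=0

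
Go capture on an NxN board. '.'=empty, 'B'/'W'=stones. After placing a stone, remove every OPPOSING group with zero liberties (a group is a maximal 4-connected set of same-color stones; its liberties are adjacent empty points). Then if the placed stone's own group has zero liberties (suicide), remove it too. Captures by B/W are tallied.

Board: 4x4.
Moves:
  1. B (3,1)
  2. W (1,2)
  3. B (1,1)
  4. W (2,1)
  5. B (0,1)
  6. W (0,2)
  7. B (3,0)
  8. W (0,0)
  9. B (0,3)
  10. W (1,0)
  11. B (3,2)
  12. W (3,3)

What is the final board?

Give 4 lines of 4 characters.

Move 1: B@(3,1) -> caps B=0 W=0
Move 2: W@(1,2) -> caps B=0 W=0
Move 3: B@(1,1) -> caps B=0 W=0
Move 4: W@(2,1) -> caps B=0 W=0
Move 5: B@(0,1) -> caps B=0 W=0
Move 6: W@(0,2) -> caps B=0 W=0
Move 7: B@(3,0) -> caps B=0 W=0
Move 8: W@(0,0) -> caps B=0 W=0
Move 9: B@(0,3) -> caps B=0 W=0
Move 10: W@(1,0) -> caps B=0 W=2
Move 11: B@(3,2) -> caps B=0 W=2
Move 12: W@(3,3) -> caps B=0 W=2

Answer: W.WB
W.W.
.W..
BBBW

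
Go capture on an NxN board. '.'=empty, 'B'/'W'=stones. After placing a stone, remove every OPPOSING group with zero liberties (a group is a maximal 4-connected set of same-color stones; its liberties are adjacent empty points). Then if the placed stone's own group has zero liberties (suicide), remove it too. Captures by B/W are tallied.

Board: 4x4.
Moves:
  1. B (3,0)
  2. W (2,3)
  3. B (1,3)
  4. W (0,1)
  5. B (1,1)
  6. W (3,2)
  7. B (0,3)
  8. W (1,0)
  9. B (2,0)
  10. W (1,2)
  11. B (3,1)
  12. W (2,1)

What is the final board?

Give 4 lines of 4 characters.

Move 1: B@(3,0) -> caps B=0 W=0
Move 2: W@(2,3) -> caps B=0 W=0
Move 3: B@(1,3) -> caps B=0 W=0
Move 4: W@(0,1) -> caps B=0 W=0
Move 5: B@(1,1) -> caps B=0 W=0
Move 6: W@(3,2) -> caps B=0 W=0
Move 7: B@(0,3) -> caps B=0 W=0
Move 8: W@(1,0) -> caps B=0 W=0
Move 9: B@(2,0) -> caps B=0 W=0
Move 10: W@(1,2) -> caps B=0 W=0
Move 11: B@(3,1) -> caps B=0 W=0
Move 12: W@(2,1) -> caps B=0 W=4

Answer: .W.B
W.WB
.W.W
..W.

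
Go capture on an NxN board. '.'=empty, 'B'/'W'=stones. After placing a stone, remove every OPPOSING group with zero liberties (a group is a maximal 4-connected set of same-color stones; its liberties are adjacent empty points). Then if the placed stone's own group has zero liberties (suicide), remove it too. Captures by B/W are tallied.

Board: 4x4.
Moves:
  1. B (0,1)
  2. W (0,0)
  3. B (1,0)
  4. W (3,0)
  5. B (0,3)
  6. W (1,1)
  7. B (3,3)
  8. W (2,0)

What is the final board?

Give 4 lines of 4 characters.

Move 1: B@(0,1) -> caps B=0 W=0
Move 2: W@(0,0) -> caps B=0 W=0
Move 3: B@(1,0) -> caps B=1 W=0
Move 4: W@(3,0) -> caps B=1 W=0
Move 5: B@(0,3) -> caps B=1 W=0
Move 6: W@(1,1) -> caps B=1 W=0
Move 7: B@(3,3) -> caps B=1 W=0
Move 8: W@(2,0) -> caps B=1 W=0

Answer: .B.B
BW..
W...
W..B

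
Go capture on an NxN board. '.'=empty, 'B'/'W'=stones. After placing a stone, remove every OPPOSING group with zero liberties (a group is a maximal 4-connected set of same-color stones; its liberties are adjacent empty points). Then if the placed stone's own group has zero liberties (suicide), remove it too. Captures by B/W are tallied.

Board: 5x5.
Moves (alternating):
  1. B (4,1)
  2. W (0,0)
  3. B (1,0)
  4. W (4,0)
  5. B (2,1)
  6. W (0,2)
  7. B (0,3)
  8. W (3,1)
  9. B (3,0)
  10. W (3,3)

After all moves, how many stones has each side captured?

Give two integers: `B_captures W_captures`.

Answer: 1 0

Derivation:
Move 1: B@(4,1) -> caps B=0 W=0
Move 2: W@(0,0) -> caps B=0 W=0
Move 3: B@(1,0) -> caps B=0 W=0
Move 4: W@(4,0) -> caps B=0 W=0
Move 5: B@(2,1) -> caps B=0 W=0
Move 6: W@(0,2) -> caps B=0 W=0
Move 7: B@(0,3) -> caps B=0 W=0
Move 8: W@(3,1) -> caps B=0 W=0
Move 9: B@(3,0) -> caps B=1 W=0
Move 10: W@(3,3) -> caps B=1 W=0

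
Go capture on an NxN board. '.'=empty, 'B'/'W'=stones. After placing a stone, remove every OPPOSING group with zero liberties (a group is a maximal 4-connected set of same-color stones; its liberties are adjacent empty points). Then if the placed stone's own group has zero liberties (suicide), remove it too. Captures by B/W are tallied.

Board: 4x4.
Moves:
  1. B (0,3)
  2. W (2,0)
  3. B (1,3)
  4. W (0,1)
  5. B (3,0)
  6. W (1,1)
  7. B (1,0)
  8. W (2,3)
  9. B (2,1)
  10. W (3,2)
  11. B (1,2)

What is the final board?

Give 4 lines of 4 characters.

Answer: .W.B
BWBB
.B.W
B.W.

Derivation:
Move 1: B@(0,3) -> caps B=0 W=0
Move 2: W@(2,0) -> caps B=0 W=0
Move 3: B@(1,3) -> caps B=0 W=0
Move 4: W@(0,1) -> caps B=0 W=0
Move 5: B@(3,0) -> caps B=0 W=0
Move 6: W@(1,1) -> caps B=0 W=0
Move 7: B@(1,0) -> caps B=0 W=0
Move 8: W@(2,3) -> caps B=0 W=0
Move 9: B@(2,1) -> caps B=1 W=0
Move 10: W@(3,2) -> caps B=1 W=0
Move 11: B@(1,2) -> caps B=1 W=0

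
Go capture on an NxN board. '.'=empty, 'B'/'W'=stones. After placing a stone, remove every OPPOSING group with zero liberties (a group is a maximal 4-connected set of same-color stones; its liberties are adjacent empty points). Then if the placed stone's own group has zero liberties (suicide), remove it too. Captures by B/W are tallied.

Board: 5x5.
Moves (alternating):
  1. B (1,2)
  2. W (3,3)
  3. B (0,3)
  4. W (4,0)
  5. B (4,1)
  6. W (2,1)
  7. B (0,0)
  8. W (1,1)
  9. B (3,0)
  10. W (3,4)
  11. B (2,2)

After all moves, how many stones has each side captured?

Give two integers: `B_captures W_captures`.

Move 1: B@(1,2) -> caps B=0 W=0
Move 2: W@(3,3) -> caps B=0 W=0
Move 3: B@(0,3) -> caps B=0 W=0
Move 4: W@(4,0) -> caps B=0 W=0
Move 5: B@(4,1) -> caps B=0 W=0
Move 6: W@(2,1) -> caps B=0 W=0
Move 7: B@(0,0) -> caps B=0 W=0
Move 8: W@(1,1) -> caps B=0 W=0
Move 9: B@(3,0) -> caps B=1 W=0
Move 10: W@(3,4) -> caps B=1 W=0
Move 11: B@(2,2) -> caps B=1 W=0

Answer: 1 0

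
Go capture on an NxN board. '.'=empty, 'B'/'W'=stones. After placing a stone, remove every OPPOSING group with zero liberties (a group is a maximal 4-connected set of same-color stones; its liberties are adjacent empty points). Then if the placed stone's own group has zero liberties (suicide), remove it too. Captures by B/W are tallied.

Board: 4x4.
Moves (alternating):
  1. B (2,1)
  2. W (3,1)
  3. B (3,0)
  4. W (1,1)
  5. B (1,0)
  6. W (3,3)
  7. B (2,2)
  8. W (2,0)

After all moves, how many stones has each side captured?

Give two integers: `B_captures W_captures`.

Answer: 0 1

Derivation:
Move 1: B@(2,1) -> caps B=0 W=0
Move 2: W@(3,1) -> caps B=0 W=0
Move 3: B@(3,0) -> caps B=0 W=0
Move 4: W@(1,1) -> caps B=0 W=0
Move 5: B@(1,0) -> caps B=0 W=0
Move 6: W@(3,3) -> caps B=0 W=0
Move 7: B@(2,2) -> caps B=0 W=0
Move 8: W@(2,0) -> caps B=0 W=1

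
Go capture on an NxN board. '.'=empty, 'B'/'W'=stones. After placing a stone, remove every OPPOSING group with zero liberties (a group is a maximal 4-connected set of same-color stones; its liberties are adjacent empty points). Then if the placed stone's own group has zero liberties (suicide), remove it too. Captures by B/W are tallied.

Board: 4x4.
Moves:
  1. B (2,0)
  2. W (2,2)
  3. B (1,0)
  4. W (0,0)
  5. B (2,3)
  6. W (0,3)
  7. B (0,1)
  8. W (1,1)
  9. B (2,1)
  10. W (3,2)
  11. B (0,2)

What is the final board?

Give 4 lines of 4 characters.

Move 1: B@(2,0) -> caps B=0 W=0
Move 2: W@(2,2) -> caps B=0 W=0
Move 3: B@(1,0) -> caps B=0 W=0
Move 4: W@(0,0) -> caps B=0 W=0
Move 5: B@(2,3) -> caps B=0 W=0
Move 6: W@(0,3) -> caps B=0 W=0
Move 7: B@(0,1) -> caps B=1 W=0
Move 8: W@(1,1) -> caps B=1 W=0
Move 9: B@(2,1) -> caps B=1 W=0
Move 10: W@(3,2) -> caps B=1 W=0
Move 11: B@(0,2) -> caps B=1 W=0

Answer: .BBW
BW..
BBWB
..W.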